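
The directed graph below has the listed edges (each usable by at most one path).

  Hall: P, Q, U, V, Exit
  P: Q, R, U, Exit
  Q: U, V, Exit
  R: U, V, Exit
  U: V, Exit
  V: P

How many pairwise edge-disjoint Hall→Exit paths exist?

5

Assign every edge capacity 1; by Menger, the answer equals the max flow.
Path Hall→Exit (+1); total 1.
Path Hall→P→Exit (+1); total 2.
Path Hall→Q→Exit (+1); total 3.
Path Hall→U→Exit (+1); total 4.
Path Hall→V→P→R→Exit (+1); total 5.
No residual Hall→Exit path; max flow = 5.
Certifying cut of size 5: {Hall→Exit, Hall→P, Hall→Q, Hall→U, Hall→V}.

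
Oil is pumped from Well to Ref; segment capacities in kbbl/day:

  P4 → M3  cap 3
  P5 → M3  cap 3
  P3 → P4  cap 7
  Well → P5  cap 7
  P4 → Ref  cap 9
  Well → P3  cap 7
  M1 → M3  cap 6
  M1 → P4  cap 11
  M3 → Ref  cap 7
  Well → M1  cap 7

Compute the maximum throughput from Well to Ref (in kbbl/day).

16

Augment Well→M1→P4→Ref: bottleneck 7, flow now 7.
Augment Well→P5→M3→Ref: bottleneck 3, flow now 10.
Augment Well→P3→P4→Ref: bottleneck 2, flow now 12.
Augment Well→P3→P4→M3→Ref: bottleneck 3, flow now 15.
Augment Well→P3→P4→M1→M3→Ref: bottleneck 1, flow now 16. (uses reverse residual edge)
No augmenting path remains; maximum flow = 16.
In the residual graph, reachable from Well: {Well, M1, P5, P3, P4, M3}.
Min-cut edges: P4→Ref (9), M3→Ref (7); capacity 9 + 7 = 16.
This cut is saturated, so no flow can exceed 16.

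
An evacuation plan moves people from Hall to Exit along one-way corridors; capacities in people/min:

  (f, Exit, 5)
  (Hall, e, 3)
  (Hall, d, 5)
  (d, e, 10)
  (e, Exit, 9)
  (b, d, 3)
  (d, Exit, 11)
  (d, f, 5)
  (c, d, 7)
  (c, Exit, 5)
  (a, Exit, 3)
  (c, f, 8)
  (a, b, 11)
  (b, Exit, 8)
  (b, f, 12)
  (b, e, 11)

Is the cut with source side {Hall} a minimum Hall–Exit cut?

Given cut capacity: 5 + 3 = 8.
Augment Hall→d→Exit: bottleneck 5, flow now 5.
Augment Hall→e→Exit: bottleneck 3, flow now 8.
No augmenting path remains; maximum flow = 8.
Cut capacity 8 equals the max flow, so it is a minimum cut.

Yes — it is a minimum cut (capacity 8).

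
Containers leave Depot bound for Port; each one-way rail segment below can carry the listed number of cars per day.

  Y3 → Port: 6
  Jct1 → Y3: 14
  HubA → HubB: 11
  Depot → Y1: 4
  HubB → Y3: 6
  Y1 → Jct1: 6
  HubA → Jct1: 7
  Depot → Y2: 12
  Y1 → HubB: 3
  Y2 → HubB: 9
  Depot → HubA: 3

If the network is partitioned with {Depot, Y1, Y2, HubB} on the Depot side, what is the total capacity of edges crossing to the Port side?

Edges leaving {Depot, Y1, Y2, HubB}: Depot→HubA (3), Y1→Jct1 (6), HubB→Y3 (6).
Cut capacity = 3 + 6 + 6 = 15.

15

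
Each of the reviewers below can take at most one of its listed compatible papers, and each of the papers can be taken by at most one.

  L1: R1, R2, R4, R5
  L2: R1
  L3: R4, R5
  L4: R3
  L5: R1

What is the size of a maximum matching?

Unit-capacity flow: source→left, listed edges, right→sink; max matching = max flow.
Augmenting path L1→R1 (+1); matched 1.
Augmenting path L3→R4 (+1); matched 2.
Augmenting path L4→R3 (+1); matched 3.
Augmenting path L2→R1→L1→R2 (+1); matched 4.
No augmenting path remains; maximum matching = 4.
König certificate: {L1, L3, L4, R1} is a vertex cover of size 4 (every listed pair touches it), so no matching can be larger.

4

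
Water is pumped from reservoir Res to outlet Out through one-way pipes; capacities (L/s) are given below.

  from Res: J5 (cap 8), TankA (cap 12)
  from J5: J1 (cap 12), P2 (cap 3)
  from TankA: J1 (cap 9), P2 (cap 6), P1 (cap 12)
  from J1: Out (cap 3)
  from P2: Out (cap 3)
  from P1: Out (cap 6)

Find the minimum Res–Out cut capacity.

Augment Res→J5→J1→Out: bottleneck 3, flow now 3.
Augment Res→J5→P2→Out: bottleneck 3, flow now 6.
Augment Res→TankA→P1→Out: bottleneck 6, flow now 12.
No augmenting path remains; maximum flow = 12.
By max-flow min-cut, the minimum cut capacity equals the max flow.
In the residual graph, reachable from Res: {Res, J5, TankA, J1, P2, P1}.
Min-cut edges: J1→Out (3), P2→Out (3), P1→Out (6); capacity 3 + 3 + 6 = 12.

12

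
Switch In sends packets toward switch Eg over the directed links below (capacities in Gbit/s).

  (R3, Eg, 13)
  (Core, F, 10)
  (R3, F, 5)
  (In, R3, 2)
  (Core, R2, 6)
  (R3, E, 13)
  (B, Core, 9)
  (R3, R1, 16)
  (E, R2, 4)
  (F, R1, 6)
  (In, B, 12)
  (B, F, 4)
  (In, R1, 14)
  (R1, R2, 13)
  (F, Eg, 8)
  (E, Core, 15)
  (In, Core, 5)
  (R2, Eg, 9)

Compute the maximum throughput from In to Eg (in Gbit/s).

Augment In→R3→Eg: bottleneck 2, flow now 2.
Augment In→B→F→Eg: bottleneck 4, flow now 6.
Augment In→Core→F→Eg: bottleneck 4, flow now 10.
Augment In→Core→R2→Eg: bottleneck 1, flow now 11.
Augment In→R1→R2→Eg: bottleneck 8, flow now 19.
No augmenting path remains; maximum flow = 19.
In the residual graph, reachable from In: {In, B, Core, F, R1, R2}.
Min-cut edges: In→R3 (2), F→Eg (8), R2→Eg (9); capacity 2 + 8 + 9 = 19.
This cut is saturated, so no flow can exceed 19.

19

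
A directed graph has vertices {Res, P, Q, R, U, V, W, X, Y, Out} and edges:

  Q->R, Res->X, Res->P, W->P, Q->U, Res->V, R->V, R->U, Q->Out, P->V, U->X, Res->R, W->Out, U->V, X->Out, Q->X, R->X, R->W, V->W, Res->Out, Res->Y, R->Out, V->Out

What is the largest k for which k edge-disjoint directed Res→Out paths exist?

Assign every edge capacity 1; by Menger, the answer equals the max flow.
Path Res→Out (+1); total 1.
Path Res→R→Out (+1); total 2.
Path Res→V→Out (+1); total 3.
Path Res→X→Out (+1); total 4.
Path Res→P→V→W→Out (+1); total 5.
No residual Res→Out path; max flow = 5.
Certifying cut of size 5: {Res→Out, Res→P, Res→R, Res→V, Res→X}.

5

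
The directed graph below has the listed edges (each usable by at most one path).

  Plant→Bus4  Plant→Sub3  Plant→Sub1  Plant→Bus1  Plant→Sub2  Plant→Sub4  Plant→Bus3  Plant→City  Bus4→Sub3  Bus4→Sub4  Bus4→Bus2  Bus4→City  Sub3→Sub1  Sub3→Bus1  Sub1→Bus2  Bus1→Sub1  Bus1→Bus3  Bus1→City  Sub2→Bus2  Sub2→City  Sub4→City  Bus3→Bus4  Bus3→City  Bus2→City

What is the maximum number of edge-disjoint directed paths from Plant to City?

Assign every edge capacity 1; by Menger, the answer equals the max flow.
Path Plant→City (+1); total 1.
Path Plant→Bus4→City (+1); total 2.
Path Plant→Bus1→City (+1); total 3.
Path Plant→Sub2→City (+1); total 4.
Path Plant→Sub4→City (+1); total 5.
Path Plant→Bus3→City (+1); total 6.
Path Plant→Sub1→Bus2→City (+1); total 7.
No residual Plant→City path; max flow = 7.
Certifying cut of size 7: {Bus1→City, Bus2→City, Bus3→City, Bus4→City, Plant→City, Plant→Sub2, Sub4→City}.

7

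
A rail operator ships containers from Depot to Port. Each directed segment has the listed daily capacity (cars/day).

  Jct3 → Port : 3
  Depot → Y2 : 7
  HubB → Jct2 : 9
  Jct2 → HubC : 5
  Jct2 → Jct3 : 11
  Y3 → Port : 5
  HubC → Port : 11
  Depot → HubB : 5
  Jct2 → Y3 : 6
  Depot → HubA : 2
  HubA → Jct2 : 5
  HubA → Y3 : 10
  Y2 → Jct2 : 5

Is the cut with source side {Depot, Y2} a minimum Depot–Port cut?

Given cut capacity: 5 + 2 + 5 = 12.
Augment Depot→HubA→Y3→Port: bottleneck 2, flow now 2.
Augment Depot→Y2→Jct2→Jct3→Port: bottleneck 3, flow now 5.
Augment Depot→Y2→Jct2→HubC→Port: bottleneck 2, flow now 7.
Augment Depot→HubB→Jct2→HubC→Port: bottleneck 3, flow now 10.
Augment Depot→HubB→Jct2→Y3→Port: bottleneck 2, flow now 12.
No augmenting path remains; maximum flow = 12.
Cut capacity 12 equals the max flow, so it is a minimum cut.

Yes — it is a minimum cut (capacity 12).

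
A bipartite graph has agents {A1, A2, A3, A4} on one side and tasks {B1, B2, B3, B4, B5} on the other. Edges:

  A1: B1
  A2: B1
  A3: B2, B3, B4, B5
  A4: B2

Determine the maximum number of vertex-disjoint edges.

Unit-capacity flow: source→left, listed edges, right→sink; max matching = max flow.
Augmenting path A1→B1 (+1); matched 1.
Augmenting path A3→B2 (+1); matched 2.
Augmenting path A4→B2→A3→B3 (+1); matched 3.
No augmenting path remains; maximum matching = 3.
König certificate: {A3, A4, B1} is a vertex cover of size 3 (every listed pair touches it), so no matching can be larger.

3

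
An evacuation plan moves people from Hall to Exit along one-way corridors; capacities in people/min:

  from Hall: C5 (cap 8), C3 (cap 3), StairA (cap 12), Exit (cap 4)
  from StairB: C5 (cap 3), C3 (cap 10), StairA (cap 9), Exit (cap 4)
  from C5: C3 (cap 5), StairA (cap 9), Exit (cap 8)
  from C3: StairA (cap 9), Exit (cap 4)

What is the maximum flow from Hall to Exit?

15

Augment Hall→Exit: bottleneck 4, flow now 4.
Augment Hall→C5→Exit: bottleneck 8, flow now 12.
Augment Hall→C3→Exit: bottleneck 3, flow now 15.
No augmenting path remains; maximum flow = 15.
In the residual graph, reachable from Hall: {Hall, StairA}.
Min-cut edges: Hall→C5 (8), Hall→C3 (3), Hall→Exit (4); capacity 8 + 3 + 4 = 15.
This cut is saturated, so no flow can exceed 15.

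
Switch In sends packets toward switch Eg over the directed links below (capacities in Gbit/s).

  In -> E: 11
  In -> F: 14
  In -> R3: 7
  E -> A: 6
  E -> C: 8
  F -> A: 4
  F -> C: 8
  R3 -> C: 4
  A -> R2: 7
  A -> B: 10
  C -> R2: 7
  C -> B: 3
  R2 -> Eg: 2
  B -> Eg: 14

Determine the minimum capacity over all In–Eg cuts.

Augment In→E→A→R2→Eg: bottleneck 2, flow now 2.
Augment In→E→A→B→Eg: bottleneck 4, flow now 6.
Augment In→E→C→B→Eg: bottleneck 3, flow now 9.
Augment In→F→A→B→Eg: bottleneck 4, flow now 13.
Augment In→E→C→R2→A→B→Eg: bottleneck 2, flow now 15. (uses reverse residual edge)
No augmenting path remains; maximum flow = 15.
By max-flow min-cut, the minimum cut capacity equals the max flow.
In the residual graph, reachable from In: {In, E, F, R3, C, R2}.
Min-cut edges: E→A (6), F→A (4), C→B (3), R2→Eg (2); capacity 6 + 4 + 3 + 2 = 15.

15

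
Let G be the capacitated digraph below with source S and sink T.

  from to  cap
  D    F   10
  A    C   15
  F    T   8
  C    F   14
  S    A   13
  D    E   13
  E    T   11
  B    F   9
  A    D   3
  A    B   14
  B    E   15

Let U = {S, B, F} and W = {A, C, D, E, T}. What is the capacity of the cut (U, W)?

Edges leaving {S, B, F}: S→A (13), B→E (15), F→T (8).
Cut capacity = 13 + 15 + 8 = 36.

36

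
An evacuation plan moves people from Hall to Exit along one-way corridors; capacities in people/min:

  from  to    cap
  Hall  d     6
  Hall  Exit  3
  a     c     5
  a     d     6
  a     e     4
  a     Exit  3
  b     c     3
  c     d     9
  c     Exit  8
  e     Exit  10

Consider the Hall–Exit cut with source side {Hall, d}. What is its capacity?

Edges leaving {Hall, d}: Hall→Exit (3).
Cut capacity = 3 = 3.

3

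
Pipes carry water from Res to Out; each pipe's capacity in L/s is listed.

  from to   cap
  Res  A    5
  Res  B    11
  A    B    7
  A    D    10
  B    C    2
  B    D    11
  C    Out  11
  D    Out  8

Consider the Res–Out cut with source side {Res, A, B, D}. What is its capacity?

Edges leaving {Res, A, B, D}: B→C (2), D→Out (8).
Cut capacity = 2 + 8 = 10.

10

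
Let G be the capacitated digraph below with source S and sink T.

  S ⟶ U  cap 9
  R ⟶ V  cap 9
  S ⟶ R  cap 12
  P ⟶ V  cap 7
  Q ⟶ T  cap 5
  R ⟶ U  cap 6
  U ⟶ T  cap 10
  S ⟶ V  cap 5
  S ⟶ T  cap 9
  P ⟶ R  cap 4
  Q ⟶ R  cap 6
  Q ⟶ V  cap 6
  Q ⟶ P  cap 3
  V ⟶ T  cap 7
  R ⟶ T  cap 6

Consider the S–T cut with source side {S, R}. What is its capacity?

Edges leaving {S, R}: S→U (9), S→V (5), S→T (9), R→U (6), R→V (9), R→T (6).
Cut capacity = 9 + 5 + 9 + 6 + 9 + 6 = 44.

44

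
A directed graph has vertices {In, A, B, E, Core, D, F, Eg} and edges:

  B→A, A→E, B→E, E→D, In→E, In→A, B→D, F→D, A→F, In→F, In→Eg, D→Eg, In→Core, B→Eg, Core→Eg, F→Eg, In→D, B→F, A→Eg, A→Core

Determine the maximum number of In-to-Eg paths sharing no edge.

5

Assign every edge capacity 1; by Menger, the answer equals the max flow.
Path In→Eg (+1); total 1.
Path In→A→Eg (+1); total 2.
Path In→Core→Eg (+1); total 3.
Path In→D→Eg (+1); total 4.
Path In→F→Eg (+1); total 5.
No residual In→Eg path; max flow = 5.
Certifying cut of size 5: {D→Eg, In→A, In→Core, In→Eg, In→F}.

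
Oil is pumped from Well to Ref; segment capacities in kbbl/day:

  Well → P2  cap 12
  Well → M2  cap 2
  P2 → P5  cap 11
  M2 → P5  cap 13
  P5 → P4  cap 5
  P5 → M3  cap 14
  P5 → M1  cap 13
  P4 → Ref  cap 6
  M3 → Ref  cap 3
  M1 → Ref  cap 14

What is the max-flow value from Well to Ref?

13

Augment Well→P2→P5→P4→Ref: bottleneck 5, flow now 5.
Augment Well→P2→P5→M3→Ref: bottleneck 3, flow now 8.
Augment Well→P2→P5→M1→Ref: bottleneck 3, flow now 11.
Augment Well→M2→P5→M1→Ref: bottleneck 2, flow now 13.
No augmenting path remains; maximum flow = 13.
In the residual graph, reachable from Well: {Well, P2}.
Min-cut edges: Well→M2 (2), P2→P5 (11); capacity 2 + 11 = 13.
This cut is saturated, so no flow can exceed 13.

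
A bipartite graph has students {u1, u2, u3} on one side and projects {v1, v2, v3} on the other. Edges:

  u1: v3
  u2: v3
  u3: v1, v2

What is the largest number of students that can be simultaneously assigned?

2

Unit-capacity flow: source→left, listed edges, right→sink; max matching = max flow.
Augmenting path u1→v3 (+1); matched 1.
Augmenting path u3→v1 (+1); matched 2.
No augmenting path remains; maximum matching = 2.
König certificate: {u3, v3} is a vertex cover of size 2 (every listed pair touches it), so no matching can be larger.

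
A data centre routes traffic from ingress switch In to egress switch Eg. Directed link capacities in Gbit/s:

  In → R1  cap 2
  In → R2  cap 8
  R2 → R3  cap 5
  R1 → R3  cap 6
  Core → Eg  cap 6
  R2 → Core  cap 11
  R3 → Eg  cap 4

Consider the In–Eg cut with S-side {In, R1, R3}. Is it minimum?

Given cut capacity: 8 + 4 = 12.
Augment In→R2→R3→Eg: bottleneck 4, flow now 4.
Augment In→R2→Core→Eg: bottleneck 4, flow now 8.
Augment In→R1→R3→R2→Core→Eg: bottleneck 2, flow now 10. (uses reverse residual edge)
No augmenting path remains; maximum flow = 10.
In the residual graph, reachable from In: {In}.
Min-cut edges: In→R2 (8), In→R1 (2); capacity 8 + 2 = 10.
Cut capacity 12 exceeds the max flow 10, so it is not minimum.

No — its capacity is 12, but the minimum cut has capacity 10.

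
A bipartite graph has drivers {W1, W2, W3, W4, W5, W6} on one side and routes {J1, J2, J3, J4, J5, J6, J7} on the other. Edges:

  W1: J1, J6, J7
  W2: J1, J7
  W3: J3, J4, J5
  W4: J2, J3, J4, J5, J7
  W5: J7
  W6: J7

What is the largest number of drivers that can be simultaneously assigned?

5

Unit-capacity flow: source→left, listed edges, right→sink; max matching = max flow.
Augmenting path W1→J1 (+1); matched 1.
Augmenting path W2→J7 (+1); matched 2.
Augmenting path W3→J3 (+1); matched 3.
Augmenting path W4→J2 (+1); matched 4.
Augmenting path W5→J7→W2→J1→W1→J6 (+1); matched 5.
No augmenting path remains; maximum matching = 5.
König certificate: {W1, W2, W3, W4, J7} is a vertex cover of size 5 (every listed pair touches it), so no matching can be larger.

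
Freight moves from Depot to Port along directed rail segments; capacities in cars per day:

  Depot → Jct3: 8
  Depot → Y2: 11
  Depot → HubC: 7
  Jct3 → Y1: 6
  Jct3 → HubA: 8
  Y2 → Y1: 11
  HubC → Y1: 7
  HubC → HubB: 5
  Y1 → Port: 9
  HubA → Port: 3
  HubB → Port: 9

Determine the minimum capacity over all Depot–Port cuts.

Augment Depot→Jct3→Y1→Port: bottleneck 6, flow now 6.
Augment Depot→Jct3→HubA→Port: bottleneck 2, flow now 8.
Augment Depot→Y2→Y1→Port: bottleneck 3, flow now 11.
Augment Depot→HubC→HubB→Port: bottleneck 5, flow now 16.
Augment Depot→Y2→Y1→Jct3→HubA→Port: bottleneck 1, flow now 17. (uses reverse residual edge)
No augmenting path remains; maximum flow = 17.
By max-flow min-cut, the minimum cut capacity equals the max flow.
In the residual graph, reachable from Depot: {Depot, Jct3, Y2, HubC, Y1, HubA}.
Min-cut edges: HubC→HubB (5), Y1→Port (9), HubA→Port (3); capacity 5 + 9 + 3 = 17.

17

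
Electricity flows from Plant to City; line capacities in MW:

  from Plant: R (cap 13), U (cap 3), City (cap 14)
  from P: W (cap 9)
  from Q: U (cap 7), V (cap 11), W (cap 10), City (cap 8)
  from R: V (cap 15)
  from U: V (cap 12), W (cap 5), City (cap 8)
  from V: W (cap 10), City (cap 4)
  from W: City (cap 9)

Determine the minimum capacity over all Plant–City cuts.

30

Augment Plant→City: bottleneck 14, flow now 14.
Augment Plant→U→City: bottleneck 3, flow now 17.
Augment Plant→R→V→City: bottleneck 4, flow now 21.
Augment Plant→R→V→W→City: bottleneck 9, flow now 30.
No augmenting path remains; maximum flow = 30.
By max-flow min-cut, the minimum cut capacity equals the max flow.
In the residual graph, reachable from Plant: {Plant}.
Min-cut edges: Plant→R (13), Plant→U (3), Plant→City (14); capacity 13 + 3 + 14 = 30.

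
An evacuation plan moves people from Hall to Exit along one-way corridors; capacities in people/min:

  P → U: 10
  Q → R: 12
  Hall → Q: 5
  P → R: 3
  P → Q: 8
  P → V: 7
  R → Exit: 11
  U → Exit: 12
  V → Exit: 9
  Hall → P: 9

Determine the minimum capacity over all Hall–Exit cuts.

Augment Hall→P→R→Exit: bottleneck 3, flow now 3.
Augment Hall→P→U→Exit: bottleneck 6, flow now 9.
Augment Hall→Q→R→Exit: bottleneck 5, flow now 14.
No augmenting path remains; maximum flow = 14.
By max-flow min-cut, the minimum cut capacity equals the max flow.
In the residual graph, reachable from Hall: {Hall}.
Min-cut edges: Hall→P (9), Hall→Q (5); capacity 9 + 5 = 14.

14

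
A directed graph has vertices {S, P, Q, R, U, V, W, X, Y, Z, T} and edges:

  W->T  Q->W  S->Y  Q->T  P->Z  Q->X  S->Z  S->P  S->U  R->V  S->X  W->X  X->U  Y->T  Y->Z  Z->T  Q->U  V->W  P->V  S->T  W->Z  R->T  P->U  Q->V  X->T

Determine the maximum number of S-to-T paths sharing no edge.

5

Assign every edge capacity 1; by Menger, the answer equals the max flow.
Path S→T (+1); total 1.
Path S→X→T (+1); total 2.
Path S→Y→T (+1); total 3.
Path S→Z→T (+1); total 4.
Path S→P→V→W→T (+1); total 5.
No residual S→T path; max flow = 5.
Certifying cut of size 5: {S→P, S→T, S→X, S→Y, S→Z}.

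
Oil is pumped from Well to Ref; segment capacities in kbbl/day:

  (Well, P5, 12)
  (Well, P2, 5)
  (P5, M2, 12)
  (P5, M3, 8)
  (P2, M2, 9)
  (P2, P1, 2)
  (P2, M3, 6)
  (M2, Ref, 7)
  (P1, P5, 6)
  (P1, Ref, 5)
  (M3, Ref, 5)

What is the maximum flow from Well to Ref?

14

Augment Well→P5→M2→Ref: bottleneck 7, flow now 7.
Augment Well→P5→M3→Ref: bottleneck 5, flow now 12.
Augment Well→P2→P1→Ref: bottleneck 2, flow now 14.
No augmenting path remains; maximum flow = 14.
In the residual graph, reachable from Well: {Well, P5, P2, M2, M3}.
Min-cut edges: P2→P1 (2), M2→Ref (7), M3→Ref (5); capacity 2 + 7 + 5 = 14.
This cut is saturated, so no flow can exceed 14.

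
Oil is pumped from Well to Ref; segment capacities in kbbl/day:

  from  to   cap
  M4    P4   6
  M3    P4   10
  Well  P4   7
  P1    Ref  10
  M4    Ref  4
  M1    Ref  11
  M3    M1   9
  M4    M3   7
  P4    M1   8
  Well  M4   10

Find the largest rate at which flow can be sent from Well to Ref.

15

Augment Well→M4→Ref: bottleneck 4, flow now 4.
Augment Well→P4→M1→Ref: bottleneck 7, flow now 11.
Augment Well→M4→M3→M1→Ref: bottleneck 4, flow now 15.
No augmenting path remains; maximum flow = 15.
In the residual graph, reachable from Well: {Well, M4, M3, P4, M1}.
Min-cut edges: M4→Ref (4), M1→Ref (11); capacity 4 + 11 = 15.
This cut is saturated, so no flow can exceed 15.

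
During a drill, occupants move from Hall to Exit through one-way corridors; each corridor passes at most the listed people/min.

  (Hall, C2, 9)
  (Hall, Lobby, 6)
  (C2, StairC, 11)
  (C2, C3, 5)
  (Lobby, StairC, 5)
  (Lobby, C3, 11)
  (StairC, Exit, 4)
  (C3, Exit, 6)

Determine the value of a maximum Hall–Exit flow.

10

Augment Hall→C2→StairC→Exit: bottleneck 4, flow now 4.
Augment Hall→C2→C3→Exit: bottleneck 5, flow now 9.
Augment Hall→Lobby→C3→Exit: bottleneck 1, flow now 10.
No augmenting path remains; maximum flow = 10.
In the residual graph, reachable from Hall: {Hall, C2, Lobby, StairC, C3}.
Min-cut edges: StairC→Exit (4), C3→Exit (6); capacity 4 + 6 = 10.
This cut is saturated, so no flow can exceed 10.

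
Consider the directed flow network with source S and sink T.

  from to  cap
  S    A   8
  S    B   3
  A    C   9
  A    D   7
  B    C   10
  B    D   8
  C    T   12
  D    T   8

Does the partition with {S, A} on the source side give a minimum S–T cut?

Given cut capacity: 3 + 9 + 7 = 19.
Augment S→A→C→T: bottleneck 8, flow now 8.
Augment S→B→C→T: bottleneck 3, flow now 11.
No augmenting path remains; maximum flow = 11.
In the residual graph, reachable from S: {S}.
Min-cut edges: S→A (8), S→B (3); capacity 8 + 3 = 11.
Cut capacity 19 exceeds the max flow 11, so it is not minimum.

No — its capacity is 19, but the minimum cut has capacity 11.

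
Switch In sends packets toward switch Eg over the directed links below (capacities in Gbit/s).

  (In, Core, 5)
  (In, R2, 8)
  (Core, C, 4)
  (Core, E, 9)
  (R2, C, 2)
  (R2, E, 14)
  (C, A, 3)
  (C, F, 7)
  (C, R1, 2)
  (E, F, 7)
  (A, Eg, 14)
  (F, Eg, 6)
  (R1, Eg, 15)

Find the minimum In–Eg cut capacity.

Augment In→Core→C→A→Eg: bottleneck 3, flow now 3.
Augment In→Core→C→F→Eg: bottleneck 1, flow now 4.
Augment In→Core→E→F→Eg: bottleneck 1, flow now 5.
Augment In→R2→C→F→Eg: bottleneck 2, flow now 7.
Augment In→R2→E→F→Eg: bottleneck 2, flow now 9.
Augment In→R2→E→F→C→R1→Eg: bottleneck 2, flow now 11. (uses reverse residual edge)
No augmenting path remains; maximum flow = 11.
By max-flow min-cut, the minimum cut capacity equals the max flow.
In the residual graph, reachable from In: {In, Core, R2, C, E, F}.
Min-cut edges: C→A (3), C→R1 (2), F→Eg (6); capacity 3 + 2 + 6 = 11.

11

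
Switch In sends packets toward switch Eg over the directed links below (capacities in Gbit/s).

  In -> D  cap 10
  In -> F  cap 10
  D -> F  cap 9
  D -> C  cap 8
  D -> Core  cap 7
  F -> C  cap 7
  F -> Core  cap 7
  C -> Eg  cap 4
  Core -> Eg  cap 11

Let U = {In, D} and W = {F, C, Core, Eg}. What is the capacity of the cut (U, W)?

Edges leaving {In, D}: In→F (10), D→F (9), D→C (8), D→Core (7).
Cut capacity = 10 + 9 + 8 + 7 = 34.

34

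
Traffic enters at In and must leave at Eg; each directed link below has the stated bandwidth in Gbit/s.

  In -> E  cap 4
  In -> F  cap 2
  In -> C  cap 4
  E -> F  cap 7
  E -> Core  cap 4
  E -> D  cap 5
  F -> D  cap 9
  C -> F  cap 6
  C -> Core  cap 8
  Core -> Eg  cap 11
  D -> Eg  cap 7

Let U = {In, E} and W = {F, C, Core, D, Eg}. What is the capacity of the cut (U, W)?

22

Edges leaving {In, E}: In→F (2), In→C (4), E→F (7), E→Core (4), E→D (5).
Cut capacity = 2 + 4 + 7 + 4 + 5 = 22.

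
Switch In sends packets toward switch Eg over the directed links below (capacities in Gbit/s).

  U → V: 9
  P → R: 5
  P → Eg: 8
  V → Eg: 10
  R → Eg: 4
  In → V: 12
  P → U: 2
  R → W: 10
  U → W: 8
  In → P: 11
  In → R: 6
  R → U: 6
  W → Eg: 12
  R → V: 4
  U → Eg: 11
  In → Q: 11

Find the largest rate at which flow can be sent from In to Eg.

27

Augment In→P→Eg: bottleneck 8, flow now 8.
Augment In→R→Eg: bottleneck 4, flow now 12.
Augment In→V→Eg: bottleneck 10, flow now 22.
Augment In→P→U→Eg: bottleneck 2, flow now 24.
Augment In→R→U→Eg: bottleneck 2, flow now 26.
Augment In→P→R→U→Eg: bottleneck 1, flow now 27.
No augmenting path remains; maximum flow = 27.
In the residual graph, reachable from In: {In, Q, V}.
Min-cut edges: In→P (11), In→R (6), V→Eg (10); capacity 11 + 6 + 10 = 27.
This cut is saturated, so no flow can exceed 27.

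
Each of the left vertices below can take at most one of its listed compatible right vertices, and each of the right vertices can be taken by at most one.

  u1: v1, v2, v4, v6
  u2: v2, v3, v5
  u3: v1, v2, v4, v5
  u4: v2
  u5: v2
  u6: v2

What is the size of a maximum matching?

4

Unit-capacity flow: source→left, listed edges, right→sink; max matching = max flow.
Augmenting path u1→v1 (+1); matched 1.
Augmenting path u2→v2 (+1); matched 2.
Augmenting path u3→v4 (+1); matched 3.
Augmenting path u4→v2→u2→v3 (+1); matched 4.
No augmenting path remains; maximum matching = 4.
König certificate: {u1, u2, u3, v2} is a vertex cover of size 4 (every listed pair touches it), so no matching can be larger.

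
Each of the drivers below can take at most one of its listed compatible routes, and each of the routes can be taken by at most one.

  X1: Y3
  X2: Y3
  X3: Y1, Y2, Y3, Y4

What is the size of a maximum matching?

2

Unit-capacity flow: source→left, listed edges, right→sink; max matching = max flow.
Augmenting path X1→Y3 (+1); matched 1.
Augmenting path X3→Y1 (+1); matched 2.
No augmenting path remains; maximum matching = 2.
König certificate: {X3, Y3} is a vertex cover of size 2 (every listed pair touches it), so no matching can be larger.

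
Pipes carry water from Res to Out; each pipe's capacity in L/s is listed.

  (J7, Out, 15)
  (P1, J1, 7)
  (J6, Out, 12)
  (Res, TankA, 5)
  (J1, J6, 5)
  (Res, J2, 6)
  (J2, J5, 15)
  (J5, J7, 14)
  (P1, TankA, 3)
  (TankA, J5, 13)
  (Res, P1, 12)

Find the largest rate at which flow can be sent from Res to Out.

Augment Res→TankA→J5→J7→Out: bottleneck 5, flow now 5.
Augment Res→J2→J5→J7→Out: bottleneck 6, flow now 11.
Augment Res→P1→J1→J6→Out: bottleneck 5, flow now 16.
Augment Res→P1→TankA→J5→J7→Out: bottleneck 3, flow now 19.
No augmenting path remains; maximum flow = 19.
In the residual graph, reachable from Res: {Res, P1, J1}.
Min-cut edges: Res→TankA (5), Res→J2 (6), P1→TankA (3), J1→J6 (5); capacity 5 + 6 + 3 + 5 = 19.
This cut is saturated, so no flow can exceed 19.

19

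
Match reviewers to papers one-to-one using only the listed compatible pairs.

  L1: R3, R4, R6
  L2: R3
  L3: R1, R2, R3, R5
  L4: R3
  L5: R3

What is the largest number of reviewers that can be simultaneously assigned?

Unit-capacity flow: source→left, listed edges, right→sink; max matching = max flow.
Augmenting path L1→R3 (+1); matched 1.
Augmenting path L3→R1 (+1); matched 2.
Augmenting path L2→R3→L1→R4 (+1); matched 3.
No augmenting path remains; maximum matching = 3.
König certificate: {L1, L3, R3} is a vertex cover of size 3 (every listed pair touches it), so no matching can be larger.

3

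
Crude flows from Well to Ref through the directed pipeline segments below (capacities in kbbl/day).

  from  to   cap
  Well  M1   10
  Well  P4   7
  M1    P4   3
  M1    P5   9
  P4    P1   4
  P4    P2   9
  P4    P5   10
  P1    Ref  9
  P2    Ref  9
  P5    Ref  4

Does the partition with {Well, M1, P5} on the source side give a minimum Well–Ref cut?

Yes — it is a minimum cut (capacity 14).

Given cut capacity: 7 + 3 + 4 = 14.
Augment Well→M1→P5→Ref: bottleneck 4, flow now 4.
Augment Well→P4→P1→Ref: bottleneck 4, flow now 8.
Augment Well→P4→P2→Ref: bottleneck 3, flow now 11.
Augment Well→M1→P4→P2→Ref: bottleneck 3, flow now 14.
No augmenting path remains; maximum flow = 14.
Cut capacity 14 equals the max flow, so it is a minimum cut.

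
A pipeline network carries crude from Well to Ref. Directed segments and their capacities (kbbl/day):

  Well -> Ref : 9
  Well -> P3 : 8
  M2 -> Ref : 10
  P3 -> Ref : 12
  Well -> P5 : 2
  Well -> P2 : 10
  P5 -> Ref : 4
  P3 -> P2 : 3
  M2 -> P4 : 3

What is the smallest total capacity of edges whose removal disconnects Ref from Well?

19

Augment Well→Ref: bottleneck 9, flow now 9.
Augment Well→P3→Ref: bottleneck 8, flow now 17.
Augment Well→P5→Ref: bottleneck 2, flow now 19.
No augmenting path remains; maximum flow = 19.
By max-flow min-cut, the minimum cut capacity equals the max flow.
In the residual graph, reachable from Well: {Well, P2}.
Min-cut edges: Well→P3 (8), Well→P5 (2), Well→Ref (9); capacity 8 + 2 + 9 = 19.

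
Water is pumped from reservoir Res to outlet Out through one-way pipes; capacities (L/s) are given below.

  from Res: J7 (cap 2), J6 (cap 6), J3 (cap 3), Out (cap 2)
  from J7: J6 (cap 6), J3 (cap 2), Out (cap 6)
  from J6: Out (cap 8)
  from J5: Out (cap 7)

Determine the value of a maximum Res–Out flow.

Augment Res→Out: bottleneck 2, flow now 2.
Augment Res→J7→Out: bottleneck 2, flow now 4.
Augment Res→J6→Out: bottleneck 6, flow now 10.
No augmenting path remains; maximum flow = 10.
In the residual graph, reachable from Res: {Res, J3}.
Min-cut edges: Res→J7 (2), Res→J6 (6), Res→Out (2); capacity 2 + 6 + 2 = 10.
This cut is saturated, so no flow can exceed 10.

10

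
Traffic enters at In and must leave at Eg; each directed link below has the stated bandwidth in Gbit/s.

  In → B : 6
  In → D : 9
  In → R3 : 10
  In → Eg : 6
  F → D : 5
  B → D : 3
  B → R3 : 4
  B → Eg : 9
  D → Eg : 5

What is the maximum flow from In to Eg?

17

Augment In→Eg: bottleneck 6, flow now 6.
Augment In→B→Eg: bottleneck 6, flow now 12.
Augment In→D→Eg: bottleneck 5, flow now 17.
No augmenting path remains; maximum flow = 17.
In the residual graph, reachable from In: {In, D, R3}.
Min-cut edges: In→B (6), In→Eg (6), D→Eg (5); capacity 6 + 6 + 5 = 17.
This cut is saturated, so no flow can exceed 17.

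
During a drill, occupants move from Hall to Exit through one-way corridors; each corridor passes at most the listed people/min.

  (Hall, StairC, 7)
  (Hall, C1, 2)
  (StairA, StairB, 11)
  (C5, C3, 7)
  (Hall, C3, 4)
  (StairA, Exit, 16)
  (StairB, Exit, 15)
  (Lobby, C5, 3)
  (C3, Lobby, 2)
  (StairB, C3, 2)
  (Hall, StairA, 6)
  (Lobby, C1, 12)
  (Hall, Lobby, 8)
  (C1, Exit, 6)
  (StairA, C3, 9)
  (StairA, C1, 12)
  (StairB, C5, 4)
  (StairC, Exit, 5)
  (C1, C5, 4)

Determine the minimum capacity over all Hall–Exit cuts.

17

Augment Hall→StairA→Exit: bottleneck 6, flow now 6.
Augment Hall→C1→Exit: bottleneck 2, flow now 8.
Augment Hall→StairC→Exit: bottleneck 5, flow now 13.
Augment Hall→Lobby→C1→Exit: bottleneck 4, flow now 17.
No augmenting path remains; maximum flow = 17.
By max-flow min-cut, the minimum cut capacity equals the max flow.
In the residual graph, reachable from Hall: {Hall, Lobby, C1, C5, StairC, C3}.
Min-cut edges: Hall→StairA (6), C1→Exit (6), StairC→Exit (5); capacity 6 + 6 + 5 = 17.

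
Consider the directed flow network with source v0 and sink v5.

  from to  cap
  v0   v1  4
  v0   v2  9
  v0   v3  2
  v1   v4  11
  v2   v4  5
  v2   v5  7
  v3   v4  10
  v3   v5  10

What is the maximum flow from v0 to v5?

Augment v0→v2→v5: bottleneck 7, flow now 7.
Augment v0→v3→v5: bottleneck 2, flow now 9.
No augmenting path remains; maximum flow = 9.
In the residual graph, reachable from v0: {v0, v1, v2, v4}.
Min-cut edges: v0→v3 (2), v2→v5 (7); capacity 2 + 7 = 9.
This cut is saturated, so no flow can exceed 9.

9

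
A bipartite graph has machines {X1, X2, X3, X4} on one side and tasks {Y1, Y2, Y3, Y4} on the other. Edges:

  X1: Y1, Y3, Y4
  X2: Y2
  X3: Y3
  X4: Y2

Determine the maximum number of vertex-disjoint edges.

Unit-capacity flow: source→left, listed edges, right→sink; max matching = max flow.
Augmenting path X1→Y1 (+1); matched 1.
Augmenting path X2→Y2 (+1); matched 2.
Augmenting path X3→Y3 (+1); matched 3.
No augmenting path remains; maximum matching = 3.
König certificate: {X1, X3, Y2} is a vertex cover of size 3 (every listed pair touches it), so no matching can be larger.

3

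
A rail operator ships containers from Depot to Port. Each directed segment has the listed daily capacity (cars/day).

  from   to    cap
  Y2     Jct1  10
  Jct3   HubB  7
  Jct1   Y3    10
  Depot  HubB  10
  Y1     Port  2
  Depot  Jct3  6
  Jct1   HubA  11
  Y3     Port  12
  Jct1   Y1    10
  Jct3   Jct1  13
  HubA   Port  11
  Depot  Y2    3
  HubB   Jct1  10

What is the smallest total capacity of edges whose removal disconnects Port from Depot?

Augment Depot→HubB→Jct1→Y3→Port: bottleneck 10, flow now 10.
Augment Depot→Y2→Jct1→Y1→Port: bottleneck 2, flow now 12.
Augment Depot→Y2→Jct1→HubA→Port: bottleneck 1, flow now 13.
Augment Depot→Jct3→Jct1→HubA→Port: bottleneck 6, flow now 19.
No augmenting path remains; maximum flow = 19.
By max-flow min-cut, the minimum cut capacity equals the max flow.
In the residual graph, reachable from Depot: {Depot}.
Min-cut edges: Depot→HubB (10), Depot→Y2 (3), Depot→Jct3 (6); capacity 10 + 3 + 6 = 19.

19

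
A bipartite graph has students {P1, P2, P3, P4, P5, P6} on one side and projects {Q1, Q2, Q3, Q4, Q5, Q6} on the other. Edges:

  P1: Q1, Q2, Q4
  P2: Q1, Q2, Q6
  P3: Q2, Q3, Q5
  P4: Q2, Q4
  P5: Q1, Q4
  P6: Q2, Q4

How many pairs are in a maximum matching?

5

Unit-capacity flow: source→left, listed edges, right→sink; max matching = max flow.
Augmenting path P1→Q1 (+1); matched 1.
Augmenting path P2→Q2 (+1); matched 2.
Augmenting path P3→Q3 (+1); matched 3.
Augmenting path P4→Q4 (+1); matched 4.
Augmenting path P6→Q2→P2→Q6 (+1); matched 5.
No augmenting path remains; maximum matching = 5.
König certificate: {P2, P3, Q1, Q2, Q4} is a vertex cover of size 5 (every listed pair touches it), so no matching can be larger.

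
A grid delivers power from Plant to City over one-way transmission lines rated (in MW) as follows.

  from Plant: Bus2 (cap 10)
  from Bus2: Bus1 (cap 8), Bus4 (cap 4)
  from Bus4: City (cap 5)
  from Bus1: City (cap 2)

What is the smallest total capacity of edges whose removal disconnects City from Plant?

Augment Plant→Bus2→Bus4→City: bottleneck 4, flow now 4.
Augment Plant→Bus2→Bus1→City: bottleneck 2, flow now 6.
No augmenting path remains; maximum flow = 6.
By max-flow min-cut, the minimum cut capacity equals the max flow.
In the residual graph, reachable from Plant: {Plant, Bus2, Bus1}.
Min-cut edges: Bus2→Bus4 (4), Bus1→City (2); capacity 4 + 2 = 6.

6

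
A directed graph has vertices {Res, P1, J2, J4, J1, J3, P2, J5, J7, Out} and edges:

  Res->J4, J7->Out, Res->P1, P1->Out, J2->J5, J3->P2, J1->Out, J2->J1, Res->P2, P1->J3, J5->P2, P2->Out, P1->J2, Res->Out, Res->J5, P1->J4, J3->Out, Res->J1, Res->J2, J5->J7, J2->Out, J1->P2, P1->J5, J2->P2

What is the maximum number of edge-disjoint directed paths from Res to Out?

6

Assign every edge capacity 1; by Menger, the answer equals the max flow.
Path Res→Out (+1); total 1.
Path Res→P1→Out (+1); total 2.
Path Res→J2→Out (+1); total 3.
Path Res→J1→Out (+1); total 4.
Path Res→P2→Out (+1); total 5.
Path Res→J5→J7→Out (+1); total 6.
No residual Res→Out path; max flow = 6.
Certifying cut of size 6: {Res→J1, Res→J2, Res→J5, Res→Out, Res→P1, Res→P2}.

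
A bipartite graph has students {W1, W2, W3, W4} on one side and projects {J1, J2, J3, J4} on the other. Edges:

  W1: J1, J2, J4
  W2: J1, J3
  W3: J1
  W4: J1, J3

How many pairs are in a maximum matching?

Unit-capacity flow: source→left, listed edges, right→sink; max matching = max flow.
Augmenting path W1→J1 (+1); matched 1.
Augmenting path W2→J3 (+1); matched 2.
Augmenting path W3→J1→W1→J2 (+1); matched 3.
No augmenting path remains; maximum matching = 3.
König certificate: {W1, J1, J3} is a vertex cover of size 3 (every listed pair touches it), so no matching can be larger.

3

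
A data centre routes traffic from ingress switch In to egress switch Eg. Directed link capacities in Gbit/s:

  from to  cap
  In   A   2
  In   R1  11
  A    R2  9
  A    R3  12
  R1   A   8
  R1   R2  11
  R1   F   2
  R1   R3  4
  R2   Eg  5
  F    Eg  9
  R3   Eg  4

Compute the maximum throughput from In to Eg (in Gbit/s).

Augment In→A→R2→Eg: bottleneck 2, flow now 2.
Augment In→R1→R2→Eg: bottleneck 3, flow now 5.
Augment In→R1→F→Eg: bottleneck 2, flow now 7.
Augment In→R1→R3→Eg: bottleneck 4, flow now 11.
No augmenting path remains; maximum flow = 11.
In the residual graph, reachable from In: {In, A, R1, R2, R3}.
Min-cut edges: R1→F (2), R2→Eg (5), R3→Eg (4); capacity 2 + 5 + 4 = 11.
This cut is saturated, so no flow can exceed 11.

11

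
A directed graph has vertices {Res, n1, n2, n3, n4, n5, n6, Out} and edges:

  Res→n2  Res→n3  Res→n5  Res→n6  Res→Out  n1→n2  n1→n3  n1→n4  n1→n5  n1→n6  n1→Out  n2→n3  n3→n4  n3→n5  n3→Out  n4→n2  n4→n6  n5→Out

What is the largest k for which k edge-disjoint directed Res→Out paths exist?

Assign every edge capacity 1; by Menger, the answer equals the max flow.
Path Res→Out (+1); total 1.
Path Res→n3→Out (+1); total 2.
Path Res→n5→Out (+1); total 3.
No residual Res→Out path; max flow = 3.
Certifying cut of size 3: {Res→Out, n3→Out, n5→Out}.

3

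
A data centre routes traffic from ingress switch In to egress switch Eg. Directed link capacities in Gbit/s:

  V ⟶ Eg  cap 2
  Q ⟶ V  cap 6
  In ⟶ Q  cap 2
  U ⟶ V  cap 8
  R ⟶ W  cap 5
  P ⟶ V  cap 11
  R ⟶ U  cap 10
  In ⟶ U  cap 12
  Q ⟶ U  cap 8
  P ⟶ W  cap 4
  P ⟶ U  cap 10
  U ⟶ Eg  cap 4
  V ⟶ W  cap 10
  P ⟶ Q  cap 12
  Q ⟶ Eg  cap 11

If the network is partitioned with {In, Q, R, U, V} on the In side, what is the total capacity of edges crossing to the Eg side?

32

Edges leaving {In, Q, R, U, V}: Q→Eg (11), R→W (5), U→Eg (4), V→W (10), V→Eg (2).
Cut capacity = 11 + 5 + 4 + 10 + 2 = 32.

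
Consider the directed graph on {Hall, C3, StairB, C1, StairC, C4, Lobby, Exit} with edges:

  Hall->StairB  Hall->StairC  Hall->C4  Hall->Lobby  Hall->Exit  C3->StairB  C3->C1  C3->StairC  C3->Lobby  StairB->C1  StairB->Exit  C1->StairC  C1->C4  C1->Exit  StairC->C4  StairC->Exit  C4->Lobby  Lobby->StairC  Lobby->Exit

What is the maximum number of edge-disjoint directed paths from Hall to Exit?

4

Assign every edge capacity 1; by Menger, the answer equals the max flow.
Path Hall→Exit (+1); total 1.
Path Hall→StairB→Exit (+1); total 2.
Path Hall→StairC→Exit (+1); total 3.
Path Hall→Lobby→Exit (+1); total 4.
No residual Hall→Exit path; max flow = 4.
Certifying cut of size 4: {Hall→Exit, Hall→StairB, Lobby→Exit, StairC→Exit}.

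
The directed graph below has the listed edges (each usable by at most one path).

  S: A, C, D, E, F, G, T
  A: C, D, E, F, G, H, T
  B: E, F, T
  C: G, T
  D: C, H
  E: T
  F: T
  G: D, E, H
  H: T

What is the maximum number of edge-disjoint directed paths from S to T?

6

Assign every edge capacity 1; by Menger, the answer equals the max flow.
Path S→T (+1); total 1.
Path S→A→T (+1); total 2.
Path S→C→T (+1); total 3.
Path S→E→T (+1); total 4.
Path S→F→T (+1); total 5.
Path S→D→H→T (+1); total 6.
No residual S→T path; max flow = 6.
Certifying cut of size 6: {C→T, E→T, H→T, S→A, S→F, S→T}.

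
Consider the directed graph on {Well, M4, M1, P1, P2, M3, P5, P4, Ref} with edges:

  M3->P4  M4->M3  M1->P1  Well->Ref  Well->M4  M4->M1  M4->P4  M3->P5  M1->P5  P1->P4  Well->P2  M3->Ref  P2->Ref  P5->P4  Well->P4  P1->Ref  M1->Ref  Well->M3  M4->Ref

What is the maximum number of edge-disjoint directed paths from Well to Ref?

4

Assign every edge capacity 1; by Menger, the answer equals the max flow.
Path Well→Ref (+1); total 1.
Path Well→M4→Ref (+1); total 2.
Path Well→P2→Ref (+1); total 3.
Path Well→M3→Ref (+1); total 4.
No residual Well→Ref path; max flow = 4.
Certifying cut of size 4: {Well→M3, Well→M4, Well→P2, Well→Ref}.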